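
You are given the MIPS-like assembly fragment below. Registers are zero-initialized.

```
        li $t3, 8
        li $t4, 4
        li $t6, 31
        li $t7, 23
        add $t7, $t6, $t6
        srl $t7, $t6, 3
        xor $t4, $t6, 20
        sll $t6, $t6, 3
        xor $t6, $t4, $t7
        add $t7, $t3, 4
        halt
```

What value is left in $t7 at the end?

li $t3, 8 → $t3=8
li $t4, 4 → $t4=4
li $t6, 31 → $t6=31
li $t7, 23 → $t7=23
add $t7, $t6, $t6 → $t7=31+31=62
srl $t7, $t6, 3 → $t7=31>>3=3
xor $t4, $t6, 20 → $t4=31^20=11
sll $t6, $t6, 3 → $t6=31<<3=248
xor $t6, $t4, $t7 → $t6=11^3=8
add $t7, $t3, 4 → $t7=8+4=12
halt.

12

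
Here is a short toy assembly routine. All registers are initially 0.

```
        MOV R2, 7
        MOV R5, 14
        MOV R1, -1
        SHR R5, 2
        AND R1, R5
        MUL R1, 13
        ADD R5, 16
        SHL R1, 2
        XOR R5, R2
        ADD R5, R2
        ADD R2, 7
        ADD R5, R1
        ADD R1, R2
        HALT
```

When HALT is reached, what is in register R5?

183

R2=7
R5=14
R1=-1
R5=14>>2=3
R1=(-1)&3=3
R1=3*13=39
R5=3+16=19
R1=39<<2=156
R5=19^7=20
R5=20+7=27
R2=7+7=14
R5=27+156=183
R1=156+14=170
halt.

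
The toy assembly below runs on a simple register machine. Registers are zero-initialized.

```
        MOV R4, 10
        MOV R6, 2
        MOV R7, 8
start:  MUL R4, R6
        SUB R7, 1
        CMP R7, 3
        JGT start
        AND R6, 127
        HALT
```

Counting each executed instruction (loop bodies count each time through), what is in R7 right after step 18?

4

MOV R4, 10 → R4=10
MOV R6, 2 → R6=2
MOV R7, 8 → R7=8
MUL R4, R6 → R4=10*2=20
SUB R7, 1 → R7=8-1=7
CMP R7, 3  (cmp 7,3)
JGT start: taken
MUL R4, R6 → R4=20*2=40
SUB R7, 1 → R7=7-1=6
CMP R7, 3  (cmp 6,3)
JGT start: taken
MUL R4, R6 → R4=40*2=80
SUB R7, 1 → R7=6-1=5
CMP R7, 3  (cmp 5,3)
JGT start: taken
MUL R4, R6 → R4=80*2=160
SUB R7, 1 → R7=5-1=4
CMP R7, 3  (cmp 4,3)
After step 18: R7 = 4.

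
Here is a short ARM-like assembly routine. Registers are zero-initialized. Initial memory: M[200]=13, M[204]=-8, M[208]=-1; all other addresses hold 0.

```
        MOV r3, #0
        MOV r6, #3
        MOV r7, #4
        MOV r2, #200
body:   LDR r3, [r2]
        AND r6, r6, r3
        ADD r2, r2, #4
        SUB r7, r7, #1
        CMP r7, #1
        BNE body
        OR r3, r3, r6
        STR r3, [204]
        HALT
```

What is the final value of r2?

after MOV r3, #0: r3=0
after MOV r6, #3: r6=3
after MOV r7, #4: r7=4
after MOV r2, #200: r2=200
after LDR r3, [r2]: r3=M[200]=13
after AND r6, r6, r3: r6=3&13=1
after ADD r2, r2, #4: r2=200+4=204
after SUB r7, r7, #1: r7=4-1=3
CMP r7, #1  (cmp 3,1)
BNE body: taken
after LDR r3, [r2]: r3=M[204]=-8
after AND r6, r6, r3: r6=1&(-8)=0
after ADD r2, r2, #4: r2=204+4=208
after SUB r7, r7, #1: r7=3-1=2
CMP r7, #1  (cmp 2,1)
BNE body: taken
after LDR r3, [r2]: r3=M[208]=-1
after AND r6, r6, r3: r6=0&(-1)=0
after ADD r2, r2, #4: r2=208+4=212
after SUB r7, r7, #1: r7=2-1=1
CMP r7, #1  (cmp 1,1)
BNE body: not taken
after OR r3, r3, r6: r3=(-1)|0=-1
STR r3, [204] → M[204]=-1
halt.

212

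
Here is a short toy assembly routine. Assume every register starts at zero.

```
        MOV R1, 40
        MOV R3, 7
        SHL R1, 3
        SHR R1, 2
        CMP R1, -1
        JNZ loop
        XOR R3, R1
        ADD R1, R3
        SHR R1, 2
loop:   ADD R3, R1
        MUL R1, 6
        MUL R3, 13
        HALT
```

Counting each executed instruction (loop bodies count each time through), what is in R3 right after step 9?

1131

R1=40
R3=7
R1=40<<3=320
R1=320>>2=80
CMP R1, -1  (cmp 80,-1)
JNZ loop: taken
R3=7+80=87
R1=80*6=480
R3=87*13=1131
After step 9: R3 = 1131.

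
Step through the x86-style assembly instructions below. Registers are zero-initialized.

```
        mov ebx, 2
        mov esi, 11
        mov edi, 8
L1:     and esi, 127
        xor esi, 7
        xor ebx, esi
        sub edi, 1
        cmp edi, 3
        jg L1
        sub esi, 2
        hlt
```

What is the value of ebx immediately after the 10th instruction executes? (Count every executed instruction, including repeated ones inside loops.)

14

after mov ebx, 2: ebx=2
after mov esi, 11: esi=11
after mov edi, 8: edi=8
after and esi, 127: esi=11&127=11
after xor esi, 7: esi=11^7=12
after xor ebx, esi: ebx=2^12=14
after sub edi, 1: edi=8-1=7
cmp edi, 3  (cmp 7,3)
jg L1: taken
after and esi, 127: esi=12&127=12
After step 10: ebx = 14.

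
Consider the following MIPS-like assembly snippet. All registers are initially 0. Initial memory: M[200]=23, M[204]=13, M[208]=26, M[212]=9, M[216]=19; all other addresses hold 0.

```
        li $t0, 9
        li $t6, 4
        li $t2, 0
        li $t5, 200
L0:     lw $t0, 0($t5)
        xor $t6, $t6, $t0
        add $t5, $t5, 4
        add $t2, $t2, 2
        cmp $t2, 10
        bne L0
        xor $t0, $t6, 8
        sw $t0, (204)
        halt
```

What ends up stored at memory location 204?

22

after li $t0, 9: $t0=9
after li $t6, 4: $t6=4
after li $t2, 0: $t2=0
after li $t5, 200: $t5=200
after lw $t0, 0($t5): $t0=M[200]=23
after xor $t6, $t6, $t0: $t6=4^23=19
after add $t5, $t5, 4: $t5=200+4=204
after add $t2, $t2, 2: $t2=0+2=2
cmp $t2, 10  (cmp 2,10)
bne L0: taken
after lw $t0, 0($t5): $t0=M[204]=13
after xor $t6, $t6, $t0: $t6=19^13=30
after add $t5, $t5, 4: $t5=204+4=208
after add $t2, $t2, 2: $t2=2+2=4
cmp $t2, 10  (cmp 4,10)
bne L0: taken
after lw $t0, 0($t5): $t0=M[208]=26
after xor $t6, $t6, $t0: $t6=30^26=4
after add $t5, $t5, 4: $t5=208+4=212
after add $t2, $t2, 2: $t2=4+2=6
cmp $t2, 10  (cmp 6,10)
bne L0: taken
after lw $t0, 0($t5): $t0=M[212]=9
after xor $t6, $t6, $t0: $t6=4^9=13
after add $t5, $t5, 4: $t5=212+4=216
after add $t2, $t2, 2: $t2=6+2=8
cmp $t2, 10  (cmp 8,10)
bne L0: taken
after lw $t0, 0($t5): $t0=M[216]=19
after xor $t6, $t6, $t0: $t6=13^19=30
after add $t5, $t5, 4: $t5=216+4=220
after add $t2, $t2, 2: $t2=8+2=10
cmp $t2, 10  (cmp 10,10)
bne L0: not taken
after xor $t0, $t6, 8: $t0=30^8=22
sw $t0, (204) → M[204]=22
halt.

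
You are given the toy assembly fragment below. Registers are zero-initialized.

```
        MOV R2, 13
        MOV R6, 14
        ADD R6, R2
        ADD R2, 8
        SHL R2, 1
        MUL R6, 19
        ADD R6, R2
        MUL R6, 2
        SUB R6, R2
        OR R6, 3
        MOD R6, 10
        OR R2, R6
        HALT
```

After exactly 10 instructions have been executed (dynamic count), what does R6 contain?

1071

R2=13
R6=14
R6=14+13=27
R2=13+8=21
R2=21<<1=42
R6=27*19=513
R6=513+42=555
R6=555*2=1110
R6=1110-42=1068
R6=1068|3=1071
After step 10: R6 = 1071.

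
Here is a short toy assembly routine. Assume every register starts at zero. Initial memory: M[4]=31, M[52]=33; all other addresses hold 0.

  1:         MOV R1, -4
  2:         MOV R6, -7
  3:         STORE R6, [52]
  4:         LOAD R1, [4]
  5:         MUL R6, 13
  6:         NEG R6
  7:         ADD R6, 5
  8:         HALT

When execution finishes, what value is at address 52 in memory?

after MOV R1, -4: R1=-4
after MOV R6, -7: R6=-7
STORE R6, [52] → M[52]=-7
after LOAD R1, [4]: R1=M[4]=31
after MUL R6, 13: R6=(-7)*13=-91
after NEG R6: R6=-(-91)=91
after ADD R6, 5: R6=91+5=96
halt.

-7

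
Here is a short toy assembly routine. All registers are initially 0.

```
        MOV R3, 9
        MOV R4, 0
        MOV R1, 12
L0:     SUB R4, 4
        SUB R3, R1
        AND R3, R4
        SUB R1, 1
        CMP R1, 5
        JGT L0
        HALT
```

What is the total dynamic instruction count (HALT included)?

MOV R3, 9 → R3=9
MOV R4, 0 → R4=0
MOV R1, 12 → R1=12
SUB R4, 4 → R4=0-4=-4
SUB R3, R1 → R3=9-12=-3
AND R3, R4 → R3=(-3)&(-4)=-4
SUB R1, 1 → R1=12-1=11
CMP R1, 5  (cmp 11,5)
JGT L0: taken
SUB R4, 4 → R4=(-4)-4=-8
SUB R3, R1 → R3=(-4)-11=-15
AND R3, R4 → R3=(-15)&(-8)=-16
SUB R1, 1 → R1=11-1=10
CMP R1, 5  (cmp 10,5)
JGT L0: taken
SUB R4, 4 → R4=(-8)-4=-12
SUB R3, R1 → R3=(-16)-10=-26
AND R3, R4 → R3=(-26)&(-12)=-28
SUB R1, 1 → R1=10-1=9
CMP R1, 5  (cmp 9,5)
JGT L0: taken
SUB R4, 4 → R4=(-12)-4=-16
SUB R3, R1 → R3=(-28)-9=-37
AND R3, R4 → R3=(-37)&(-16)=-48
SUB R1, 1 → R1=9-1=8
CMP R1, 5  (cmp 8,5)
JGT L0: taken
SUB R4, 4 → R4=(-16)-4=-20
SUB R3, R1 → R3=(-48)-8=-56
AND R3, R4 → R3=(-56)&(-20)=-56
SUB R1, 1 → R1=8-1=7
CMP R1, 5  (cmp 7,5)
JGT L0: taken
SUB R4, 4 → R4=(-20)-4=-24
SUB R3, R1 → R3=(-56)-7=-63
AND R3, R4 → R3=(-63)&(-24)=-64
SUB R1, 1 → R1=7-1=6
CMP R1, 5  (cmp 6,5)
JGT L0: taken
SUB R4, 4 → R4=(-24)-4=-28
SUB R3, R1 → R3=(-64)-6=-70
AND R3, R4 → R3=(-70)&(-28)=-96
SUB R1, 1 → R1=6-1=5
CMP R1, 5  (cmp 5,5)
JGT L0: not taken
halt.
Total executed instructions: 46.

46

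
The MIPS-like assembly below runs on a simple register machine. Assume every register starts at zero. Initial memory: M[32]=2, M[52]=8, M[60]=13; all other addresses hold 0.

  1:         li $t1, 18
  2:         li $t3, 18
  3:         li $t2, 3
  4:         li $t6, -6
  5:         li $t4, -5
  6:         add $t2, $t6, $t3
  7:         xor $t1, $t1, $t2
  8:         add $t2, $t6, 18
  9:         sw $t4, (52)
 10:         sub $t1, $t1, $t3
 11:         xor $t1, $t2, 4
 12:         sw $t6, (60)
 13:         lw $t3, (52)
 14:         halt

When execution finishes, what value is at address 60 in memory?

li $t1, 18 → $t1=18
li $t3, 18 → $t3=18
li $t2, 3 → $t2=3
li $t6, -6 → $t6=-6
li $t4, -5 → $t4=-5
add $t2, $t6, $t3 → $t2=(-6)+18=12
xor $t1, $t1, $t2 → $t1=18^12=30
add $t2, $t6, 18 → $t2=(-6)+18=12
sw $t4, (52) → M[52]=-5
sub $t1, $t1, $t3 → $t1=30-18=12
xor $t1, $t2, 4 → $t1=12^4=8
sw $t6, (60) → M[60]=-6
lw $t3, (52) → $t3=M[52]=-5
halt.

-6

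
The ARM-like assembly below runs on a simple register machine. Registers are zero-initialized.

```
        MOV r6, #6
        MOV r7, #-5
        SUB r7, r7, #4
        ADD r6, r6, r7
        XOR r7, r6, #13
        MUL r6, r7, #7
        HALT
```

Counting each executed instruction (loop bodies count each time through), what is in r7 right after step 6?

MOV r6, #6 → r6=6
MOV r7, #-5 → r7=-5
SUB r7, r7, #4 → r7=(-5)-4=-9
ADD r6, r6, r7 → r6=6+(-9)=-3
XOR r7, r6, #13 → r7=(-3)^13=-16
MUL r6, r7, #7 → r6=(-16)*7=-112
After step 6: r7 = -16.

-16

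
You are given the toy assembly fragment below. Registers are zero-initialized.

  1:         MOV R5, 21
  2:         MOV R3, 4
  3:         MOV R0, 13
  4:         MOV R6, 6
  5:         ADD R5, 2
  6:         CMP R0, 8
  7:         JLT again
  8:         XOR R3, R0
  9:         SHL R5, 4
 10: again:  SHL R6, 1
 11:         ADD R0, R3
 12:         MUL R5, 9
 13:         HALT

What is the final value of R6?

MOV R5, 21 → R5=21
MOV R3, 4 → R3=4
MOV R0, 13 → R0=13
MOV R6, 6 → R6=6
ADD R5, 2 → R5=21+2=23
CMP R0, 8  (cmp 13,8)
JLT again: not taken
XOR R3, R0 → R3=4^13=9
SHL R5, 4 → R5=23<<4=368
SHL R6, 1 → R6=6<<1=12
ADD R0, R3 → R0=13+9=22
MUL R5, 9 → R5=368*9=3312
halt.

12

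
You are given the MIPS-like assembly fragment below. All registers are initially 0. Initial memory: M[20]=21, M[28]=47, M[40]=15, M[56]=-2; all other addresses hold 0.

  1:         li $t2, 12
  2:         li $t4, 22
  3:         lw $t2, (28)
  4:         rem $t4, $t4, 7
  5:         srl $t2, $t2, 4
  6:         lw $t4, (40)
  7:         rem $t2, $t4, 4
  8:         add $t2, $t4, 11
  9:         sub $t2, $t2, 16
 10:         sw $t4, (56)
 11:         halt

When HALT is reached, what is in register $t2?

li $t2, 12 → $t2=12
li $t4, 22 → $t4=22
lw $t2, (28) → $t2=M[28]=47
rem $t4, $t4, 7 → $t4=22%7=1
srl $t2, $t2, 4 → $t2=47>>4=2
lw $t4, (40) → $t4=M[40]=15
rem $t2, $t4, 4 → $t2=15%4=3
add $t2, $t4, 11 → $t2=15+11=26
sub $t2, $t2, 16 → $t2=26-16=10
sw $t4, (56) → M[56]=15
halt.

10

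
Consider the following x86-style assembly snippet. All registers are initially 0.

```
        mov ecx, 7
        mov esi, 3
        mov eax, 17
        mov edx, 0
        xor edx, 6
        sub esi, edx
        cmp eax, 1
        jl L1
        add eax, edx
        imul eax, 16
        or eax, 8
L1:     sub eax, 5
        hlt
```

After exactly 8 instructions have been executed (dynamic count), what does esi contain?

-3

ecx=7
esi=3
eax=17
edx=0
edx=0^6=6
esi=3-6=-3
cmp eax, 1  (cmp 17,1)
jl L1: not taken
After step 8: esi = -3.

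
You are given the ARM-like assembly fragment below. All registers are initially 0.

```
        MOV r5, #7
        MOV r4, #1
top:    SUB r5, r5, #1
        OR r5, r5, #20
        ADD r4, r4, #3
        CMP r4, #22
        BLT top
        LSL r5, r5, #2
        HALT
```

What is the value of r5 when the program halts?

80

after MOV r5, #7: r5=7
after MOV r4, #1: r4=1
after SUB r5, r5, #1: r5=7-1=6
after OR r5, r5, #20: r5=6|20=22
after ADD r4, r4, #3: r4=1+3=4
CMP r4, #22  (cmp 4,22)
BLT top: taken
after SUB r5, r5, #1: r5=22-1=21
after OR r5, r5, #20: r5=21|20=21
after ADD r4, r4, #3: r4=4+3=7
CMP r4, #22  (cmp 7,22)
BLT top: taken
after SUB r5, r5, #1: r5=21-1=20
after OR r5, r5, #20: r5=20|20=20
after ADD r4, r4, #3: r4=7+3=10
CMP r4, #22  (cmp 10,22)
BLT top: taken
after SUB r5, r5, #1: r5=20-1=19
after OR r5, r5, #20: r5=19|20=23
after ADD r4, r4, #3: r4=10+3=13
CMP r4, #22  (cmp 13,22)
BLT top: taken
after SUB r5, r5, #1: r5=23-1=22
after OR r5, r5, #20: r5=22|20=22
after ADD r4, r4, #3: r4=13+3=16
CMP r4, #22  (cmp 16,22)
BLT top: taken
after SUB r5, r5, #1: r5=22-1=21
after OR r5, r5, #20: r5=21|20=21
after ADD r4, r4, #3: r4=16+3=19
CMP r4, #22  (cmp 19,22)
BLT top: taken
after SUB r5, r5, #1: r5=21-1=20
after OR r5, r5, #20: r5=20|20=20
after ADD r4, r4, #3: r4=19+3=22
CMP r4, #22  (cmp 22,22)
BLT top: not taken
after LSL r5, r5, #2: r5=20<<2=80
halt.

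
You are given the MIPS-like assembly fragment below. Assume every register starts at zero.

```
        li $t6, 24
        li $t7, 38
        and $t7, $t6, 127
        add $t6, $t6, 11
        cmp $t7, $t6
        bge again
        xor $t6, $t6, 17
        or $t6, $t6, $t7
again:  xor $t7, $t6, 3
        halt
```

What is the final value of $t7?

57

li $t6, 24 → $t6=24
li $t7, 38 → $t7=38
and $t7, $t6, 127 → $t7=24&127=24
add $t6, $t6, 11 → $t6=24+11=35
cmp $t7, $t6  (cmp 24,35)
bge again: not taken
xor $t6, $t6, 17 → $t6=35^17=50
or $t6, $t6, $t7 → $t6=50|24=58
xor $t7, $t6, 3 → $t7=58^3=57
halt.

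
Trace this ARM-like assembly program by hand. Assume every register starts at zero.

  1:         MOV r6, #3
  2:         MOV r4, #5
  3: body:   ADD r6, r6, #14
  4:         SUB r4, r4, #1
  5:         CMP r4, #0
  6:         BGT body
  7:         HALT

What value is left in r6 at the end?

MOV r6, #3 → r6=3
MOV r4, #5 → r4=5
ADD r6, r6, #14 → r6=3+14=17
SUB r4, r4, #1 → r4=5-1=4
CMP r4, #0  (cmp 4,0)
BGT body: taken
ADD r6, r6, #14 → r6=17+14=31
SUB r4, r4, #1 → r4=4-1=3
CMP r4, #0  (cmp 3,0)
BGT body: taken
ADD r6, r6, #14 → r6=31+14=45
SUB r4, r4, #1 → r4=3-1=2
CMP r4, #0  (cmp 2,0)
BGT body: taken
ADD r6, r6, #14 → r6=45+14=59
SUB r4, r4, #1 → r4=2-1=1
CMP r4, #0  (cmp 1,0)
BGT body: taken
ADD r6, r6, #14 → r6=59+14=73
SUB r4, r4, #1 → r4=1-1=0
CMP r4, #0  (cmp 0,0)
BGT body: not taken
halt.

73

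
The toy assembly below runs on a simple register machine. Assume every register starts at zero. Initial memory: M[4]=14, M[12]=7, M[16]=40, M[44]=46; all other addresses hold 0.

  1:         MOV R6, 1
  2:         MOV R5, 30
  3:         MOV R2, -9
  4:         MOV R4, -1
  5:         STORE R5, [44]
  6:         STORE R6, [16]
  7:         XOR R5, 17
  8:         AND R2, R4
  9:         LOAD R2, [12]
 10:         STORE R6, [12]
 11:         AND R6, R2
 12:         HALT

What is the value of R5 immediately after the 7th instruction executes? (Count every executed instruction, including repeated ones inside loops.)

15

MOV R6, 1 → R6=1
MOV R5, 30 → R5=30
MOV R2, -9 → R2=-9
MOV R4, -1 → R4=-1
STORE R5, [44] → M[44]=30
STORE R6, [16] → M[16]=1
XOR R5, 17 → R5=30^17=15
After step 7: R5 = 15.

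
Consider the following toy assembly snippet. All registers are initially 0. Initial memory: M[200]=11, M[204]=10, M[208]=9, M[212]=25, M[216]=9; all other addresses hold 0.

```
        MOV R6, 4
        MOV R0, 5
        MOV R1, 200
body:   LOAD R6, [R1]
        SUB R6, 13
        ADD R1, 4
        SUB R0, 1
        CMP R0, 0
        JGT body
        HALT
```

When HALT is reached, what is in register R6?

after MOV R6, 4: R6=4
after MOV R0, 5: R0=5
after MOV R1, 200: R1=200
after LOAD R6, [R1]: R6=M[200]=11
after SUB R6, 13: R6=11-13=-2
after ADD R1, 4: R1=200+4=204
after SUB R0, 1: R0=5-1=4
CMP R0, 0  (cmp 4,0)
JGT body: taken
after LOAD R6, [R1]: R6=M[204]=10
after SUB R6, 13: R6=10-13=-3
after ADD R1, 4: R1=204+4=208
after SUB R0, 1: R0=4-1=3
CMP R0, 0  (cmp 3,0)
JGT body: taken
after LOAD R6, [R1]: R6=M[208]=9
after SUB R6, 13: R6=9-13=-4
after ADD R1, 4: R1=208+4=212
after SUB R0, 1: R0=3-1=2
CMP R0, 0  (cmp 2,0)
JGT body: taken
after LOAD R6, [R1]: R6=M[212]=25
after SUB R6, 13: R6=25-13=12
after ADD R1, 4: R1=212+4=216
after SUB R0, 1: R0=2-1=1
CMP R0, 0  (cmp 1,0)
JGT body: taken
after LOAD R6, [R1]: R6=M[216]=9
after SUB R6, 13: R6=9-13=-4
after ADD R1, 4: R1=216+4=220
after SUB R0, 1: R0=1-1=0
CMP R0, 0  (cmp 0,0)
JGT body: not taken
halt.

-4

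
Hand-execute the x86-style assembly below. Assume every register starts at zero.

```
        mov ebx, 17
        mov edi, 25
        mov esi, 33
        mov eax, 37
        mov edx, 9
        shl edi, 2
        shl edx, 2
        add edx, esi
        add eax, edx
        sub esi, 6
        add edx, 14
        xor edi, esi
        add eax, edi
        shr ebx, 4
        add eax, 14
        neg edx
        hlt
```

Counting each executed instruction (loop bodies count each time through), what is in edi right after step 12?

mov ebx, 17 → ebx=17
mov edi, 25 → edi=25
mov esi, 33 → esi=33
mov eax, 37 → eax=37
mov edx, 9 → edx=9
shl edi, 2 → edi=25<<2=100
shl edx, 2 → edx=9<<2=36
add edx, esi → edx=36+33=69
add eax, edx → eax=37+69=106
sub esi, 6 → esi=33-6=27
add edx, 14 → edx=69+14=83
xor edi, esi → edi=100^27=127
After step 12: edi = 127.

127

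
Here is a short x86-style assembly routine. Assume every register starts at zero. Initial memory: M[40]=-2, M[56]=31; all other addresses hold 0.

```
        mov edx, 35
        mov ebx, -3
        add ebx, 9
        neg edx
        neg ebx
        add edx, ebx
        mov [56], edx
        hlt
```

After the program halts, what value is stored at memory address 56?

-41

mov edx, 35 → edx=35
mov ebx, -3 → ebx=-3
add ebx, 9 → ebx=(-3)+9=6
neg edx → edx=-(35)=-35
neg ebx → ebx=-(6)=-6
add edx, ebx → edx=(-35)+(-6)=-41
mov [56], edx → M[56]=-41
halt.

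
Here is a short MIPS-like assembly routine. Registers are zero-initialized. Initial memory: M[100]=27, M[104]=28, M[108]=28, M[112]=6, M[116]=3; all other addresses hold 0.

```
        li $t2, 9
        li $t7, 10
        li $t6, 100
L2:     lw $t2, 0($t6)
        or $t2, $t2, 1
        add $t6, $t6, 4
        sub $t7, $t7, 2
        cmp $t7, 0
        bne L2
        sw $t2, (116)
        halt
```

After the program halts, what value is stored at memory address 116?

after li $t2, 9: $t2=9
after li $t7, 10: $t7=10
after li $t6, 100: $t6=100
after lw $t2, 0($t6): $t2=M[100]=27
after or $t2, $t2, 1: $t2=27|1=27
after add $t6, $t6, 4: $t6=100+4=104
after sub $t7, $t7, 2: $t7=10-2=8
cmp $t7, 0  (cmp 8,0)
bne L2: taken
after lw $t2, 0($t6): $t2=M[104]=28
after or $t2, $t2, 1: $t2=28|1=29
after add $t6, $t6, 4: $t6=104+4=108
after sub $t7, $t7, 2: $t7=8-2=6
cmp $t7, 0  (cmp 6,0)
bne L2: taken
after lw $t2, 0($t6): $t2=M[108]=28
after or $t2, $t2, 1: $t2=28|1=29
after add $t6, $t6, 4: $t6=108+4=112
after sub $t7, $t7, 2: $t7=6-2=4
cmp $t7, 0  (cmp 4,0)
bne L2: taken
after lw $t2, 0($t6): $t2=M[112]=6
after or $t2, $t2, 1: $t2=6|1=7
after add $t6, $t6, 4: $t6=112+4=116
after sub $t7, $t7, 2: $t7=4-2=2
cmp $t7, 0  (cmp 2,0)
bne L2: taken
after lw $t2, 0($t6): $t2=M[116]=3
after or $t2, $t2, 1: $t2=3|1=3
after add $t6, $t6, 4: $t6=116+4=120
after sub $t7, $t7, 2: $t7=2-2=0
cmp $t7, 0  (cmp 0,0)
bne L2: not taken
sw $t2, (116) → M[116]=3
halt.

3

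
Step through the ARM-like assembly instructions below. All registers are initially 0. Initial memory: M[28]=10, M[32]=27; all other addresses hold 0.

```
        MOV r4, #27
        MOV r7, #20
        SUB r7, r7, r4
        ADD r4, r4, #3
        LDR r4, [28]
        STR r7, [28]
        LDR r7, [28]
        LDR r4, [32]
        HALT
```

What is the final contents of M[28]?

after MOV r4, #27: r4=27
after MOV r7, #20: r7=20
after SUB r7, r7, r4: r7=20-27=-7
after ADD r4, r4, #3: r4=27+3=30
after LDR r4, [28]: r4=M[28]=10
STR r7, [28] → M[28]=-7
after LDR r7, [28]: r7=M[28]=-7
after LDR r4, [32]: r4=M[32]=27
halt.

-7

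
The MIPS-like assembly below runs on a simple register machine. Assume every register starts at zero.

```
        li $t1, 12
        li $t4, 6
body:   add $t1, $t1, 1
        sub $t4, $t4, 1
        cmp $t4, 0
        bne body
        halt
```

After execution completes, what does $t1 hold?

after li $t1, 12: $t1=12
after li $t4, 6: $t4=6
after add $t1, $t1, 1: $t1=12+1=13
after sub $t4, $t4, 1: $t4=6-1=5
cmp $t4, 0  (cmp 5,0)
bne body: taken
after add $t1, $t1, 1: $t1=13+1=14
after sub $t4, $t4, 1: $t4=5-1=4
cmp $t4, 0  (cmp 4,0)
bne body: taken
after add $t1, $t1, 1: $t1=14+1=15
after sub $t4, $t4, 1: $t4=4-1=3
cmp $t4, 0  (cmp 3,0)
bne body: taken
after add $t1, $t1, 1: $t1=15+1=16
after sub $t4, $t4, 1: $t4=3-1=2
cmp $t4, 0  (cmp 2,0)
bne body: taken
after add $t1, $t1, 1: $t1=16+1=17
after sub $t4, $t4, 1: $t4=2-1=1
cmp $t4, 0  (cmp 1,0)
bne body: taken
after add $t1, $t1, 1: $t1=17+1=18
after sub $t4, $t4, 1: $t4=1-1=0
cmp $t4, 0  (cmp 0,0)
bne body: not taken
halt.

18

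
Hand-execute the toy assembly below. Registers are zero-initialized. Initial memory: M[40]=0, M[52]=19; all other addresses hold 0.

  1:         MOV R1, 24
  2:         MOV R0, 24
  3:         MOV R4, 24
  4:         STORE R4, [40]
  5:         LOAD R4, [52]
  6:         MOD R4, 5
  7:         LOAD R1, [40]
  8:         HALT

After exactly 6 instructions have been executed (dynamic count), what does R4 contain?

after MOV R1, 24: R1=24
after MOV R0, 24: R0=24
after MOV R4, 24: R4=24
STORE R4, [40] → M[40]=24
after LOAD R4, [52]: R4=M[52]=19
after MOD R4, 5: R4=19%5=4
After step 6: R4 = 4.

4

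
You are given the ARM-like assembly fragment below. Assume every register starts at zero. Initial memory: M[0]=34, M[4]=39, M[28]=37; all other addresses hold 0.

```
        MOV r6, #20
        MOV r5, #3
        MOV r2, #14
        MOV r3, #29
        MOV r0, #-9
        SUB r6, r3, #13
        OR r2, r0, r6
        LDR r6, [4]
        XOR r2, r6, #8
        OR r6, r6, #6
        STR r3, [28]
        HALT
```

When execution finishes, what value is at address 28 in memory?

29

after MOV r6, #20: r6=20
after MOV r5, #3: r5=3
after MOV r2, #14: r2=14
after MOV r3, #29: r3=29
after MOV r0, #-9: r0=-9
after SUB r6, r3, #13: r6=29-13=16
after OR r2, r0, r6: r2=(-9)|16=-9
after LDR r6, [4]: r6=M[4]=39
after XOR r2, r6, #8: r2=39^8=47
after OR r6, r6, #6: r6=39|6=39
STR r3, [28] → M[28]=29
halt.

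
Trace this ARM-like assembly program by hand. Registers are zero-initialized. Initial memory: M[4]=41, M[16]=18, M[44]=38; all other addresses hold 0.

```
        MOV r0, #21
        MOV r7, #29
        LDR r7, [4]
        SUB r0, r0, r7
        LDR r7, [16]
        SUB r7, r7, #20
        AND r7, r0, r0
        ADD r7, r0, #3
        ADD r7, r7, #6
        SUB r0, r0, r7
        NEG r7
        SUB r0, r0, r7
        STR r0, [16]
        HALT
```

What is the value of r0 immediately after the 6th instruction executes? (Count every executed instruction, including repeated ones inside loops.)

MOV r0, #21 → r0=21
MOV r7, #29 → r7=29
LDR r7, [4] → r7=M[4]=41
SUB r0, r0, r7 → r0=21-41=-20
LDR r7, [16] → r7=M[16]=18
SUB r7, r7, #20 → r7=18-20=-2
After step 6: r0 = -20.

-20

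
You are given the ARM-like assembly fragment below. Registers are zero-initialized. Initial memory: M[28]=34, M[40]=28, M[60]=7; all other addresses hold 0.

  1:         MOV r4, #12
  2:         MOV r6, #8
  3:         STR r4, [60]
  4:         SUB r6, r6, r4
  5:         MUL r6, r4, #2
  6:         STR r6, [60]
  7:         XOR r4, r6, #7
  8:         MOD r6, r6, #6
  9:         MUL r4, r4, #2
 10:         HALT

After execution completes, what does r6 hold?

0

r4=12
r6=8
STR r4, [60] → M[60]=12
r6=8-12=-4
r6=12*2=24
STR r6, [60] → M[60]=24
r4=24^7=31
r6=24%6=0
r4=31*2=62
halt.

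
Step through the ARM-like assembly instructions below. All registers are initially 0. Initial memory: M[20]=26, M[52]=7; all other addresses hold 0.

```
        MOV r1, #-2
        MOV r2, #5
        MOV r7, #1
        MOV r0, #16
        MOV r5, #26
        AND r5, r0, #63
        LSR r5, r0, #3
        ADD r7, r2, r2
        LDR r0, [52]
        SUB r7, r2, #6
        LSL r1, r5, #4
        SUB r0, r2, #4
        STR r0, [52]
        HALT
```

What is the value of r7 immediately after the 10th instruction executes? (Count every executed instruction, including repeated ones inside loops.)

-1

after MOV r1, #-2: r1=-2
after MOV r2, #5: r2=5
after MOV r7, #1: r7=1
after MOV r0, #16: r0=16
after MOV r5, #26: r5=26
after AND r5, r0, #63: r5=16&63=16
after LSR r5, r0, #3: r5=16>>3=2
after ADD r7, r2, r2: r7=5+5=10
after LDR r0, [52]: r0=M[52]=7
after SUB r7, r2, #6: r7=5-6=-1
After step 10: r7 = -1.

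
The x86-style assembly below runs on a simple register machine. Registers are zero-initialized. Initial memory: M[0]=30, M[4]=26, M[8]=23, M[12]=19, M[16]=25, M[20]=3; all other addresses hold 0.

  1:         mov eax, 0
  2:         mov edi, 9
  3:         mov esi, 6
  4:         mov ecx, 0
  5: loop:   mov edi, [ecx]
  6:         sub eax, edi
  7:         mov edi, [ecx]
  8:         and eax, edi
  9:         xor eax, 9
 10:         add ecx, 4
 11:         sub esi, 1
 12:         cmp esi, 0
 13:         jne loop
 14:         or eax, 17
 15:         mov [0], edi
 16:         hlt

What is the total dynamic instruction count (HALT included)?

61

after mov eax, 0: eax=0
after mov edi, 9: edi=9
after mov esi, 6: esi=6
after mov ecx, 0: ecx=0
after mov edi, [ecx]: edi=M[0]=30
after sub eax, edi: eax=0-30=-30
after mov edi, [ecx]: edi=M[0]=30
after and eax, edi: eax=(-30)&30=2
after xor eax, 9: eax=2^9=11
after add ecx, 4: ecx=0+4=4
after sub esi, 1: esi=6-1=5
cmp esi, 0  (cmp 5,0)
jne loop: taken
after mov edi, [ecx]: edi=M[4]=26
after sub eax, edi: eax=11-26=-15
after mov edi, [ecx]: edi=M[4]=26
after and eax, edi: eax=(-15)&26=16
after xor eax, 9: eax=16^9=25
after add ecx, 4: ecx=4+4=8
after sub esi, 1: esi=5-1=4
cmp esi, 0  (cmp 4,0)
jne loop: taken
after mov edi, [ecx]: edi=M[8]=23
after sub eax, edi: eax=25-23=2
after mov edi, [ecx]: edi=M[8]=23
after and eax, edi: eax=2&23=2
after xor eax, 9: eax=2^9=11
after add ecx, 4: ecx=8+4=12
after sub esi, 1: esi=4-1=3
cmp esi, 0  (cmp 3,0)
jne loop: taken
after mov edi, [ecx]: edi=M[12]=19
after sub eax, edi: eax=11-19=-8
after mov edi, [ecx]: edi=M[12]=19
after and eax, edi: eax=(-8)&19=16
after xor eax, 9: eax=16^9=25
after add ecx, 4: ecx=12+4=16
after sub esi, 1: esi=3-1=2
cmp esi, 0  (cmp 2,0)
jne loop: taken
after mov edi, [ecx]: edi=M[16]=25
after sub eax, edi: eax=25-25=0
after mov edi, [ecx]: edi=M[16]=25
after and eax, edi: eax=0&25=0
after xor eax, 9: eax=0^9=9
after add ecx, 4: ecx=16+4=20
after sub esi, 1: esi=2-1=1
cmp esi, 0  (cmp 1,0)
jne loop: taken
after mov edi, [ecx]: edi=M[20]=3
after sub eax, edi: eax=9-3=6
after mov edi, [ecx]: edi=M[20]=3
after and eax, edi: eax=6&3=2
after xor eax, 9: eax=2^9=11
after add ecx, 4: ecx=20+4=24
after sub esi, 1: esi=1-1=0
cmp esi, 0  (cmp 0,0)
jne loop: not taken
after or eax, 17: eax=11|17=27
mov [0], edi → M[0]=3
halt.
Total executed instructions: 61.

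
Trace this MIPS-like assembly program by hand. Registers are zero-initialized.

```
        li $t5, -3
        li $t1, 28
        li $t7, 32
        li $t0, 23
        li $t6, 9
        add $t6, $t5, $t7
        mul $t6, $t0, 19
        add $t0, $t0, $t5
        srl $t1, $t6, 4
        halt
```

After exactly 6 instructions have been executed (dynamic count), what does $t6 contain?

$t5=-3
$t1=28
$t7=32
$t0=23
$t6=9
$t6=(-3)+32=29
After step 6: $t6 = 29.

29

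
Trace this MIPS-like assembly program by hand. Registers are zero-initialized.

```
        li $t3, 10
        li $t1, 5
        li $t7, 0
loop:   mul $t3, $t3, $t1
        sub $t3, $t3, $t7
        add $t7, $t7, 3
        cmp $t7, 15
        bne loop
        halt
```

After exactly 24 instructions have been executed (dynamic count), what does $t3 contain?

30680

$t3=10
$t1=5
$t7=0
$t3=10*5=50
$t3=50-0=50
$t7=0+3=3
cmp $t7, 15  (cmp 3,15)
bne loop: taken
$t3=50*5=250
$t3=250-3=247
$t7=3+3=6
cmp $t7, 15  (cmp 6,15)
bne loop: taken
$t3=247*5=1235
$t3=1235-6=1229
$t7=6+3=9
cmp $t7, 15  (cmp 9,15)
bne loop: taken
$t3=1229*5=6145
$t3=6145-9=6136
$t7=9+3=12
cmp $t7, 15  (cmp 12,15)
bne loop: taken
$t3=6136*5=30680
After step 24: $t3 = 30680.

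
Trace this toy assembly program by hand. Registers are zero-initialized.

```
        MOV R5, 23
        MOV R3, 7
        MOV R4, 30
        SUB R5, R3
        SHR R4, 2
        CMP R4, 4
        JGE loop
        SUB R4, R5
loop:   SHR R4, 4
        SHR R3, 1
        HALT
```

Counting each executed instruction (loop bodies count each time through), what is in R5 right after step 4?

R5=23
R3=7
R4=30
R5=23-7=16
After step 4: R5 = 16.

16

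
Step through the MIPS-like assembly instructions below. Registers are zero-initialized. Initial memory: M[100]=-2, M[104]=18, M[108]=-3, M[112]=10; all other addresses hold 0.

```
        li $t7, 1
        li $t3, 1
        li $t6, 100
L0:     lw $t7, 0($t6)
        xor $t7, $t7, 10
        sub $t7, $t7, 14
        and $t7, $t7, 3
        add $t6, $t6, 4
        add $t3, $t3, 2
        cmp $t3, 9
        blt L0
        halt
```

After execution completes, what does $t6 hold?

li $t7, 1 → $t7=1
li $t3, 1 → $t3=1
li $t6, 100 → $t6=100
lw $t7, 0($t6) → $t7=M[100]=-2
xor $t7, $t7, 10 → $t7=(-2)^10=-12
sub $t7, $t7, 14 → $t7=(-12)-14=-26
and $t7, $t7, 3 → $t7=(-26)&3=2
add $t6, $t6, 4 → $t6=100+4=104
add $t3, $t3, 2 → $t3=1+2=3
cmp $t3, 9  (cmp 3,9)
blt L0: taken
lw $t7, 0($t6) → $t7=M[104]=18
xor $t7, $t7, 10 → $t7=18^10=24
sub $t7, $t7, 14 → $t7=24-14=10
and $t7, $t7, 3 → $t7=10&3=2
add $t6, $t6, 4 → $t6=104+4=108
add $t3, $t3, 2 → $t3=3+2=5
cmp $t3, 9  (cmp 5,9)
blt L0: taken
lw $t7, 0($t6) → $t7=M[108]=-3
xor $t7, $t7, 10 → $t7=(-3)^10=-9
sub $t7, $t7, 14 → $t7=(-9)-14=-23
and $t7, $t7, 3 → $t7=(-23)&3=1
add $t6, $t6, 4 → $t6=108+4=112
add $t3, $t3, 2 → $t3=5+2=7
cmp $t3, 9  (cmp 7,9)
blt L0: taken
lw $t7, 0($t6) → $t7=M[112]=10
xor $t7, $t7, 10 → $t7=10^10=0
sub $t7, $t7, 14 → $t7=0-14=-14
and $t7, $t7, 3 → $t7=(-14)&3=2
add $t6, $t6, 4 → $t6=112+4=116
add $t3, $t3, 2 → $t3=7+2=9
cmp $t3, 9  (cmp 9,9)
blt L0: not taken
halt.

116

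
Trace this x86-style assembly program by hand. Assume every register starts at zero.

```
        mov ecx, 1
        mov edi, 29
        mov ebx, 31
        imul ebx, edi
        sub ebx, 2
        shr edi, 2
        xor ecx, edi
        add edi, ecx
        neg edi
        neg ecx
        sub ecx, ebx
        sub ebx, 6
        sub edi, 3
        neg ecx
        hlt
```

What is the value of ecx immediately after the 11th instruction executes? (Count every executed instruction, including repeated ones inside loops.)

-903

after mov ecx, 1: ecx=1
after mov edi, 29: edi=29
after mov ebx, 31: ebx=31
after imul ebx, edi: ebx=31*29=899
after sub ebx, 2: ebx=899-2=897
after shr edi, 2: edi=29>>2=7
after xor ecx, edi: ecx=1^7=6
after add edi, ecx: edi=7+6=13
after neg edi: edi=-(13)=-13
after neg ecx: ecx=-(6)=-6
after sub ecx, ebx: ecx=(-6)-897=-903
After step 11: ecx = -903.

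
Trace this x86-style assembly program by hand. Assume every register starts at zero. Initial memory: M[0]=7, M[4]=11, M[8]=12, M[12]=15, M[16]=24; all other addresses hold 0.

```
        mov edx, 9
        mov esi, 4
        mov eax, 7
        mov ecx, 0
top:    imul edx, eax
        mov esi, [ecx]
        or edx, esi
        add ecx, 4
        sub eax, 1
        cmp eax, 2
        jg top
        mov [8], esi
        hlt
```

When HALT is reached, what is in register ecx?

after mov edx, 9: edx=9
after mov esi, 4: esi=4
after mov eax, 7: eax=7
after mov ecx, 0: ecx=0
after imul edx, eax: edx=9*7=63
after mov esi, [ecx]: esi=M[0]=7
after or edx, esi: edx=63|7=63
after add ecx, 4: ecx=0+4=4
after sub eax, 1: eax=7-1=6
cmp eax, 2  (cmp 6,2)
jg top: taken
after imul edx, eax: edx=63*6=378
after mov esi, [ecx]: esi=M[4]=11
after or edx, esi: edx=378|11=379
after add ecx, 4: ecx=4+4=8
after sub eax, 1: eax=6-1=5
cmp eax, 2  (cmp 5,2)
jg top: taken
after imul edx, eax: edx=379*5=1895
after mov esi, [ecx]: esi=M[8]=12
after or edx, esi: edx=1895|12=1903
after add ecx, 4: ecx=8+4=12
after sub eax, 1: eax=5-1=4
cmp eax, 2  (cmp 4,2)
jg top: taken
after imul edx, eax: edx=1903*4=7612
after mov esi, [ecx]: esi=M[12]=15
after or edx, esi: edx=7612|15=7615
after add ecx, 4: ecx=12+4=16
after sub eax, 1: eax=4-1=3
cmp eax, 2  (cmp 3,2)
jg top: taken
after imul edx, eax: edx=7615*3=22845
after mov esi, [ecx]: esi=M[16]=24
after or edx, esi: edx=22845|24=22845
after add ecx, 4: ecx=16+4=20
after sub eax, 1: eax=3-1=2
cmp eax, 2  (cmp 2,2)
jg top: not taken
mov [8], esi → M[8]=24
halt.

20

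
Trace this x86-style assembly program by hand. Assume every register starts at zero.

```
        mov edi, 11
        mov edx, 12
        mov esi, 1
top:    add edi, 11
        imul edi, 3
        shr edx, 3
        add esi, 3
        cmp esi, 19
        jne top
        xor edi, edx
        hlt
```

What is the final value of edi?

20031

mov edi, 11 → edi=11
mov edx, 12 → edx=12
mov esi, 1 → esi=1
add edi, 11 → edi=11+11=22
imul edi, 3 → edi=22*3=66
shr edx, 3 → edx=12>>3=1
add esi, 3 → esi=1+3=4
cmp esi, 19  (cmp 4,19)
jne top: taken
add edi, 11 → edi=66+11=77
imul edi, 3 → edi=77*3=231
shr edx, 3 → edx=1>>3=0
add esi, 3 → esi=4+3=7
cmp esi, 19  (cmp 7,19)
jne top: taken
add edi, 11 → edi=231+11=242
imul edi, 3 → edi=242*3=726
shr edx, 3 → edx=0>>3=0
add esi, 3 → esi=7+3=10
cmp esi, 19  (cmp 10,19)
jne top: taken
add edi, 11 → edi=726+11=737
imul edi, 3 → edi=737*3=2211
shr edx, 3 → edx=0>>3=0
add esi, 3 → esi=10+3=13
cmp esi, 19  (cmp 13,19)
jne top: taken
add edi, 11 → edi=2211+11=2222
imul edi, 3 → edi=2222*3=6666
shr edx, 3 → edx=0>>3=0
add esi, 3 → esi=13+3=16
cmp esi, 19  (cmp 16,19)
jne top: taken
add edi, 11 → edi=6666+11=6677
imul edi, 3 → edi=6677*3=20031
shr edx, 3 → edx=0>>3=0
add esi, 3 → esi=16+3=19
cmp esi, 19  (cmp 19,19)
jne top: not taken
xor edi, edx → edi=20031^0=20031
halt.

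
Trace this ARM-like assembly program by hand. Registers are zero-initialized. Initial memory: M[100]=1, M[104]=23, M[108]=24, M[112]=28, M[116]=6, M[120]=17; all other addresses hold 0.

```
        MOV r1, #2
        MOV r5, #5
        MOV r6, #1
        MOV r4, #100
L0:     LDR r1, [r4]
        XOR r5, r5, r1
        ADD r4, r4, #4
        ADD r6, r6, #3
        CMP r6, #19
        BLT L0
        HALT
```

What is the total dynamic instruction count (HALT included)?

MOV r1, #2 → r1=2
MOV r5, #5 → r5=5
MOV r6, #1 → r6=1
MOV r4, #100 → r4=100
LDR r1, [r4] → r1=M[100]=1
XOR r5, r5, r1 → r5=5^1=4
ADD r4, r4, #4 → r4=100+4=104
ADD r6, r6, #3 → r6=1+3=4
CMP r6, #19  (cmp 4,19)
BLT L0: taken
LDR r1, [r4] → r1=M[104]=23
XOR r5, r5, r1 → r5=4^23=19
ADD r4, r4, #4 → r4=104+4=108
ADD r6, r6, #3 → r6=4+3=7
CMP r6, #19  (cmp 7,19)
BLT L0: taken
LDR r1, [r4] → r1=M[108]=24
XOR r5, r5, r1 → r5=19^24=11
ADD r4, r4, #4 → r4=108+4=112
ADD r6, r6, #3 → r6=7+3=10
CMP r6, #19  (cmp 10,19)
BLT L0: taken
LDR r1, [r4] → r1=M[112]=28
XOR r5, r5, r1 → r5=11^28=23
ADD r4, r4, #4 → r4=112+4=116
ADD r6, r6, #3 → r6=10+3=13
CMP r6, #19  (cmp 13,19)
BLT L0: taken
LDR r1, [r4] → r1=M[116]=6
XOR r5, r5, r1 → r5=23^6=17
ADD r4, r4, #4 → r4=116+4=120
ADD r6, r6, #3 → r6=13+3=16
CMP r6, #19  (cmp 16,19)
BLT L0: taken
LDR r1, [r4] → r1=M[120]=17
XOR r5, r5, r1 → r5=17^17=0
ADD r4, r4, #4 → r4=120+4=124
ADD r6, r6, #3 → r6=16+3=19
CMP r6, #19  (cmp 19,19)
BLT L0: not taken
halt.
Total executed instructions: 41.

41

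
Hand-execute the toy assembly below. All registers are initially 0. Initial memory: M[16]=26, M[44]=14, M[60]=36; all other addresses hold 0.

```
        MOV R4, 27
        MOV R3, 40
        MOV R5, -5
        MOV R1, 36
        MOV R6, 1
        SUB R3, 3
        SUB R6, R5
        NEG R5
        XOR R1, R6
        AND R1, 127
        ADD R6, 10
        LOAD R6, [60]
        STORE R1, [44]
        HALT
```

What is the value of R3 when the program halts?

37

MOV R4, 27 → R4=27
MOV R3, 40 → R3=40
MOV R5, -5 → R5=-5
MOV R1, 36 → R1=36
MOV R6, 1 → R6=1
SUB R3, 3 → R3=40-3=37
SUB R6, R5 → R6=1-(-5)=6
NEG R5 → R5=-(-5)=5
XOR R1, R6 → R1=36^6=34
AND R1, 127 → R1=34&127=34
ADD R6, 10 → R6=6+10=16
LOAD R6, [60] → R6=M[60]=36
STORE R1, [44] → M[44]=34
halt.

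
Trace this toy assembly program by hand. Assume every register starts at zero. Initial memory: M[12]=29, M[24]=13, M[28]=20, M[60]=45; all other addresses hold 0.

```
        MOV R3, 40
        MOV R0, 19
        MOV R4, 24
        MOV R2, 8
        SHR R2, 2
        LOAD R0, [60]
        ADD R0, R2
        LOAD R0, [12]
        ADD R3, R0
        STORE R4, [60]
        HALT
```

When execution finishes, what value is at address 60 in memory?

24

MOV R3, 40 → R3=40
MOV R0, 19 → R0=19
MOV R4, 24 → R4=24
MOV R2, 8 → R2=8
SHR R2, 2 → R2=8>>2=2
LOAD R0, [60] → R0=M[60]=45
ADD R0, R2 → R0=45+2=47
LOAD R0, [12] → R0=M[12]=29
ADD R3, R0 → R3=40+29=69
STORE R4, [60] → M[60]=24
halt.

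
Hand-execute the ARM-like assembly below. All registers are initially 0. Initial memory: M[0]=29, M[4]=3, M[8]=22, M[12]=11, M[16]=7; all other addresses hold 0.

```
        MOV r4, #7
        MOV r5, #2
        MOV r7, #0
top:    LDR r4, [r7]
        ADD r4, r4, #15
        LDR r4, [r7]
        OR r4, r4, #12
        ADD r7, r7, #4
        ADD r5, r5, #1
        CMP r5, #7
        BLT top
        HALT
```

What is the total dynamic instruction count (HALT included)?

44

r4=7
r5=2
r7=0
r4=M[0]=29
r4=29+15=44
r4=M[0]=29
r4=29|12=29
r7=0+4=4
r5=2+1=3
CMP r5, #7  (cmp 3,7)
BLT top: taken
r4=M[4]=3
r4=3+15=18
r4=M[4]=3
r4=3|12=15
r7=4+4=8
r5=3+1=4
CMP r5, #7  (cmp 4,7)
BLT top: taken
r4=M[8]=22
r4=22+15=37
r4=M[8]=22
r4=22|12=30
r7=8+4=12
r5=4+1=5
CMP r5, #7  (cmp 5,7)
BLT top: taken
r4=M[12]=11
r4=11+15=26
r4=M[12]=11
r4=11|12=15
r7=12+4=16
r5=5+1=6
CMP r5, #7  (cmp 6,7)
BLT top: taken
r4=M[16]=7
r4=7+15=22
r4=M[16]=7
r4=7|12=15
r7=16+4=20
r5=6+1=7
CMP r5, #7  (cmp 7,7)
BLT top: not taken
halt.
Total executed instructions: 44.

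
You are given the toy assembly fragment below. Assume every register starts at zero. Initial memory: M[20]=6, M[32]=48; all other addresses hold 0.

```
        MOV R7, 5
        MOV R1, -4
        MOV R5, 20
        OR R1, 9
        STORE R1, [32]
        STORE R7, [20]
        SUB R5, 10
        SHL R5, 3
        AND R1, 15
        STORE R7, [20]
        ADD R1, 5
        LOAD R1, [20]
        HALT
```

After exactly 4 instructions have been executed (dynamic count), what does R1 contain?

after MOV R7, 5: R7=5
after MOV R1, -4: R1=-4
after MOV R5, 20: R5=20
after OR R1, 9: R1=(-4)|9=-3
After step 4: R1 = -3.

-3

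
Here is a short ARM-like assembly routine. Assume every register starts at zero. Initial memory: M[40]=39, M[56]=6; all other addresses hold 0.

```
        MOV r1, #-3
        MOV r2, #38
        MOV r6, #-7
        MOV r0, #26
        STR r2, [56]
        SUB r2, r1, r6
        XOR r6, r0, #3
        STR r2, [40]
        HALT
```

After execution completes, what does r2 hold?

r1=-3
r2=38
r6=-7
r0=26
STR r2, [56] → M[56]=38
r2=(-3)-(-7)=4
r6=26^3=25
STR r2, [40] → M[40]=4
halt.

4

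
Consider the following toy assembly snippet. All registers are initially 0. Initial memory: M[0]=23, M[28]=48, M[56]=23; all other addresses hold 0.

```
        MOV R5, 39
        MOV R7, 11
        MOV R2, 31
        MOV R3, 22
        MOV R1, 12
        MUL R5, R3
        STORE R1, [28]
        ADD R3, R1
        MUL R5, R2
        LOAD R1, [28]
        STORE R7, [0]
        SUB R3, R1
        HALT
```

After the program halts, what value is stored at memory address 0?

11

after MOV R5, 39: R5=39
after MOV R7, 11: R7=11
after MOV R2, 31: R2=31
after MOV R3, 22: R3=22
after MOV R1, 12: R1=12
after MUL R5, R3: R5=39*22=858
STORE R1, [28] → M[28]=12
after ADD R3, R1: R3=22+12=34
after MUL R5, R2: R5=858*31=26598
after LOAD R1, [28]: R1=M[28]=12
STORE R7, [0] → M[0]=11
after SUB R3, R1: R3=34-12=22
halt.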